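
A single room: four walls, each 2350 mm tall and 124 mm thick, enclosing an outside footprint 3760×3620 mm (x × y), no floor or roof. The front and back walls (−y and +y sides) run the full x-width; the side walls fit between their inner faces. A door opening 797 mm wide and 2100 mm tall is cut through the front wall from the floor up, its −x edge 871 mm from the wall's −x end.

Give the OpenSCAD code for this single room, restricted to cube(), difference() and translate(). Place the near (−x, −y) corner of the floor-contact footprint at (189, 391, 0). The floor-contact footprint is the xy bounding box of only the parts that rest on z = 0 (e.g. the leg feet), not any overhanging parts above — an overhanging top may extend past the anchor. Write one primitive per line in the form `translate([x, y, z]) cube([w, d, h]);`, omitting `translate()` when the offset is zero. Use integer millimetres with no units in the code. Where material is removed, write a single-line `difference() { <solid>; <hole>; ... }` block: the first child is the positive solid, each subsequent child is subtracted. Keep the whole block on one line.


difference() { translate([189, 391, 0]) cube([3760, 124, 2350]); translate([1060, 391, 0]) cube([797, 124, 2100]); }
translate([189, 3887, 0]) cube([3760, 124, 2350]);
translate([189, 515, 0]) cube([124, 3372, 2350]);
translate([3825, 515, 0]) cube([124, 3372, 2350]);


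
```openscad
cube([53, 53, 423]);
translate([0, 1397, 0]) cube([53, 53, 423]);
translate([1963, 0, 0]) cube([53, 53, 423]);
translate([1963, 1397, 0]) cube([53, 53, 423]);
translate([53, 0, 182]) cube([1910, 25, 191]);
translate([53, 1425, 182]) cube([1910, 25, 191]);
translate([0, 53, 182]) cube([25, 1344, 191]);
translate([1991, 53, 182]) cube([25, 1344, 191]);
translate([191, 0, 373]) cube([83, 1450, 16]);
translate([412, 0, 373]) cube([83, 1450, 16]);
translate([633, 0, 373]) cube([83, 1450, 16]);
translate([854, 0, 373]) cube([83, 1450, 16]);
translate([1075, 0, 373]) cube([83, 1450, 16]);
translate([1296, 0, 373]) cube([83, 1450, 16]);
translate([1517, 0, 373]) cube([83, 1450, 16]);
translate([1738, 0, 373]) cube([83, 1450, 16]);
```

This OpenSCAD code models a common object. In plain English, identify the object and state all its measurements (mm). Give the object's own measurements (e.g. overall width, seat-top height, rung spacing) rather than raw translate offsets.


A bed frame 2016 mm long (x) by 1450 mm wide (y). Four 53×53 mm corner posts, 423 mm tall, at the corners of the footprint. Four rails of 25 mm thickness and 191 mm height run between adjacent posts with their undersides at z = 182 mm, their outer faces flush with the outside of the frame (the two x-running rails run between the posts' inner faces; the two y-running rails run between the posts' inner faces). 8 slats, each 83 mm wide (x) and 16 mm thick, lie across the top of the two x-running rails, running the full 1450 mm width of the frame in y; along x they sit between the end posts with a 138 mm gap after the −x posts and between neighbouring slats, leaving 142 mm before the +x posts.


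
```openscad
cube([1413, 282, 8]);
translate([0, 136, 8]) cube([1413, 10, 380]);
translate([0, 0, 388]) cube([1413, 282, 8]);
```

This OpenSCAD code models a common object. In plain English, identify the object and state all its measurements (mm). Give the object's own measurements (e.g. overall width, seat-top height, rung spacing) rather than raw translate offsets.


An I-beam lying along x, 1413 mm long. Overall section height 396 mm. Two flanges 282 mm wide (y) and 8 mm thick, one on the floor and one at the top; a web 10 mm thick runs between them, centred on the flange width.


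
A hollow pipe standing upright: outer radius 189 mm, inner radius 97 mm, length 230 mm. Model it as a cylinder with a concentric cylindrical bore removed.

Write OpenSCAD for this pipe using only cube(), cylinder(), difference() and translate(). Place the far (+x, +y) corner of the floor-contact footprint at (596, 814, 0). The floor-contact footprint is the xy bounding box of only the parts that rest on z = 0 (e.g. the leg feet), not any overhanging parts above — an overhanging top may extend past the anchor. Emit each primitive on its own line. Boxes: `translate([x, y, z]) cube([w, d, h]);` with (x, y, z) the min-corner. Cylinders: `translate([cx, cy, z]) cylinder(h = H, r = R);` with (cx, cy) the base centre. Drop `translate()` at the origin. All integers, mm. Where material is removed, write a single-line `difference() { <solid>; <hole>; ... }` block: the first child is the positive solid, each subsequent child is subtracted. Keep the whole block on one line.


difference() { translate([407, 625, 0]) cylinder(h = 230, r = 189); translate([407, 625, 0]) cylinder(h = 230, r = 97); }


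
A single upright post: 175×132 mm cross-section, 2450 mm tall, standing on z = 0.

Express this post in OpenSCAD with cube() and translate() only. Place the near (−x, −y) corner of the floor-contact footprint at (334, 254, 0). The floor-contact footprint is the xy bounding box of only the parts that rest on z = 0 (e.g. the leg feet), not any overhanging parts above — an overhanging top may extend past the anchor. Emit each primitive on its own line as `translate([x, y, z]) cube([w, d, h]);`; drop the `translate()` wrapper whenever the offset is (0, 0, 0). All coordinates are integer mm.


translate([334, 254, 0]) cube([175, 132, 2450]);


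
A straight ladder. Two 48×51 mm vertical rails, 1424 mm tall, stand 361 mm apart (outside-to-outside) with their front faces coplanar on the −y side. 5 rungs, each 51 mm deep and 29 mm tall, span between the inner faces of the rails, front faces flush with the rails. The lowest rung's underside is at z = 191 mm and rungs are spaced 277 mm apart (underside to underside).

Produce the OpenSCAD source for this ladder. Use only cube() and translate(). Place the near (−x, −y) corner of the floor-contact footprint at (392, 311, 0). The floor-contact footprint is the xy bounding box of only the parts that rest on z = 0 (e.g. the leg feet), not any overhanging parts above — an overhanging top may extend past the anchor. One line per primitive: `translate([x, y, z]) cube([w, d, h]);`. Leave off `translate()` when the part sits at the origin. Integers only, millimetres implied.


translate([392, 311, 0]) cube([48, 51, 1424]);
translate([705, 311, 0]) cube([48, 51, 1424]);
translate([440, 311, 191]) cube([265, 51, 29]);
translate([440, 311, 468]) cube([265, 51, 29]);
translate([440, 311, 745]) cube([265, 51, 29]);
translate([440, 311, 1022]) cube([265, 51, 29]);
translate([440, 311, 1299]) cube([265, 51, 29]);


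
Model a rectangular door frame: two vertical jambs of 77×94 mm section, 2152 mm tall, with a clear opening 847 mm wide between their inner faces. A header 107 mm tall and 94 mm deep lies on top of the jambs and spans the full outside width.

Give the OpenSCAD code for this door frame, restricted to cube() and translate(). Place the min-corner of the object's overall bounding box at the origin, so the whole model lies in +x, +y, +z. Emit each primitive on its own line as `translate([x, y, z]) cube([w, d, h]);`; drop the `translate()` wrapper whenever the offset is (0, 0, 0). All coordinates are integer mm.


cube([77, 94, 2152]);
translate([924, 0, 0]) cube([77, 94, 2152]);
translate([0, 0, 2152]) cube([1001, 94, 107]);


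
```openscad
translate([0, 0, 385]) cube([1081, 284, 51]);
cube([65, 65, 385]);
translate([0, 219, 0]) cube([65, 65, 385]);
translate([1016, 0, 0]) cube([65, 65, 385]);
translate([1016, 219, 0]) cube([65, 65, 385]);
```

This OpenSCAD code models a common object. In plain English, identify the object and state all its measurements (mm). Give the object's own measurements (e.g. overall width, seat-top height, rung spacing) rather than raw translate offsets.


A long wooden bench with a 1081 mm (x) × 284 mm (y) seat, 51 mm thick, its top surface 436 mm above the floor. Four 65 mm square legs at the seat corners, flush with the edges, run from z = 0 to the seat underside.


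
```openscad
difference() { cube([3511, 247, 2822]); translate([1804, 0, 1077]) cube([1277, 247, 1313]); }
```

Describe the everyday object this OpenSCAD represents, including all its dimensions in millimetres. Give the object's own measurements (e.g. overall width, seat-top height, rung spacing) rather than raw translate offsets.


A wall 3511 mm long (x), 247 mm thick (y), 2822 mm tall, with a rectangular window opening cut through it. The opening is 1277 mm wide and 1313 mm tall; its sill is at z = 1077 mm and its near (−x) edge is 1804 mm from the wall's −x end. The opening passes through the full wall thickness.


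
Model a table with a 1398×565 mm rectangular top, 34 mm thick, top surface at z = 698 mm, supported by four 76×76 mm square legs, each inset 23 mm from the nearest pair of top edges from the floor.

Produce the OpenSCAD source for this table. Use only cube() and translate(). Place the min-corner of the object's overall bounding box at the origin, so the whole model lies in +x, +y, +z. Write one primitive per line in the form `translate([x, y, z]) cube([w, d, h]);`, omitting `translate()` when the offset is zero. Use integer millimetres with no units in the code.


translate([0, 0, 664]) cube([1398, 565, 34]);
translate([23, 23, 0]) cube([76, 76, 664]);
translate([1299, 23, 0]) cube([76, 76, 664]);
translate([23, 466, 0]) cube([76, 76, 664]);
translate([1299, 466, 0]) cube([76, 76, 664]);


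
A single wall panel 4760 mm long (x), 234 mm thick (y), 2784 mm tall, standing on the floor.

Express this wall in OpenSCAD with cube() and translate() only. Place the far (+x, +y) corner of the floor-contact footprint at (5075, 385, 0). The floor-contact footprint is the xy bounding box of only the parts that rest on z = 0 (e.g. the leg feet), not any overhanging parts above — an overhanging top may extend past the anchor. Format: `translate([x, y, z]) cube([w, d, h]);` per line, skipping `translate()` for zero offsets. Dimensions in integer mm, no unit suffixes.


translate([315, 151, 0]) cube([4760, 234, 2784]);


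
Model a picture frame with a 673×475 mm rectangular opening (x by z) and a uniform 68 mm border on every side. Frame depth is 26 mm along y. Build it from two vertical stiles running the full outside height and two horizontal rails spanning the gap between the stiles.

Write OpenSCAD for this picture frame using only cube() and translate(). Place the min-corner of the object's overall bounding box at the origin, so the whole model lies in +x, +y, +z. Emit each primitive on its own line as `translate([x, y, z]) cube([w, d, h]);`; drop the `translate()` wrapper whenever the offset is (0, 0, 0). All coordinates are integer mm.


cube([68, 26, 611]);
translate([741, 0, 0]) cube([68, 26, 611]);
translate([68, 0, 0]) cube([673, 26, 68]);
translate([68, 0, 543]) cube([673, 26, 68]);


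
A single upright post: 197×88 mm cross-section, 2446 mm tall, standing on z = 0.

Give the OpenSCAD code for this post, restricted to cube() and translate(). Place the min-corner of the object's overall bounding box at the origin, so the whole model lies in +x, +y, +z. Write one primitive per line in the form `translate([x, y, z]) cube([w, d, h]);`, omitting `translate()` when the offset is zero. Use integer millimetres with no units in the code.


cube([197, 88, 2446]);


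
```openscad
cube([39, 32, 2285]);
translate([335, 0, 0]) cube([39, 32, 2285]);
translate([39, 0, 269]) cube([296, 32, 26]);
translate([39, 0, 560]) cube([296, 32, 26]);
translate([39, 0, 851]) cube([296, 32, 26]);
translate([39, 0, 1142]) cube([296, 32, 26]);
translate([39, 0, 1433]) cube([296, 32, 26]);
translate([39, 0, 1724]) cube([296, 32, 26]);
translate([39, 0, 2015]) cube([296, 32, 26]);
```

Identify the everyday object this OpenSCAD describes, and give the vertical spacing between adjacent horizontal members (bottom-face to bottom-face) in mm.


A ladder. The rung spacing is 291 mm.

Two tall 39×32 posts with 7 short bars between them — a ladder. Adjacent rungs sit at z = 269 and z = 560, so the spacing is 560 − 269 = 291 mm.


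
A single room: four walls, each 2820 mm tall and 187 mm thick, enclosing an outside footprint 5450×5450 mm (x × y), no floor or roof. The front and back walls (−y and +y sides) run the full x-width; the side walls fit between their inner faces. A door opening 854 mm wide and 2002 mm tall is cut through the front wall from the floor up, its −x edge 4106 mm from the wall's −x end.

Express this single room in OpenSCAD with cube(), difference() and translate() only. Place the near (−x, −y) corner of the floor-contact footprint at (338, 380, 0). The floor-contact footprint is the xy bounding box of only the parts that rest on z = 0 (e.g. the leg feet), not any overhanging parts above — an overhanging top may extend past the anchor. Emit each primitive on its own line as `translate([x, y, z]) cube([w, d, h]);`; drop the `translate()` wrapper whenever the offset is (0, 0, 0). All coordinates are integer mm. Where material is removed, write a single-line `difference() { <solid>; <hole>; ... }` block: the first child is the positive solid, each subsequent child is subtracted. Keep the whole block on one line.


difference() { translate([338, 380, 0]) cube([5450, 187, 2820]); translate([4444, 380, 0]) cube([854, 187, 2002]); }
translate([338, 5643, 0]) cube([5450, 187, 2820]);
translate([338, 567, 0]) cube([187, 5076, 2820]);
translate([5601, 567, 0]) cube([187, 5076, 2820]);


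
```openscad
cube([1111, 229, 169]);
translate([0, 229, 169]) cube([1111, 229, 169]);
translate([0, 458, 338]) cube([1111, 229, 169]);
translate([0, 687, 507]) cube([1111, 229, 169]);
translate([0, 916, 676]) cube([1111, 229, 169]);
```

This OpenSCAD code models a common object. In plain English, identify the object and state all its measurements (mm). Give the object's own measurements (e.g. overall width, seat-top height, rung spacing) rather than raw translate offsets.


A straight staircase of 5 solid steps. Each step is 1111 mm wide (x), 229 mm deep (y, the going) and 169 mm tall (the rise). The first step rests on the floor; each subsequent step sits one going further in +y and one rise higher in +z, directly behind and above the previous step with no overlap.


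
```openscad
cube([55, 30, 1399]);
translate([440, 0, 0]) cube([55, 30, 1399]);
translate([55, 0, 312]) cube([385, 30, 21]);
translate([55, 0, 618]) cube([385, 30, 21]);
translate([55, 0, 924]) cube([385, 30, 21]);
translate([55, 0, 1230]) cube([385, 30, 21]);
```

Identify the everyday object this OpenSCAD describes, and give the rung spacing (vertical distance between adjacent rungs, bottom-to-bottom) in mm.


A ladder. The rung spacing is 306 mm.

Two tall 55×30 posts with 4 short bars between them — a ladder. Adjacent rungs sit at z = 312 and z = 618, so the spacing is 618 − 312 = 306 mm.


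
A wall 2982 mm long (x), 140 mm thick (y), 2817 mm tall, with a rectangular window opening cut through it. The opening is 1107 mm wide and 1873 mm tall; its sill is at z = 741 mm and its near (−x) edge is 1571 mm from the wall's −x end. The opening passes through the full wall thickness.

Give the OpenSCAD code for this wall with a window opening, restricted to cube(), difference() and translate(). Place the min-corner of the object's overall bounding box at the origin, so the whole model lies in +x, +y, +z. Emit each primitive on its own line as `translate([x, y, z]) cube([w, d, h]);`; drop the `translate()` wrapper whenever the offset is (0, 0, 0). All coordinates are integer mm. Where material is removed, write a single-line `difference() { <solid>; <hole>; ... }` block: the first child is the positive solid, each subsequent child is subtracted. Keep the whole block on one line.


difference() { cube([2982, 140, 2817]); translate([1571, 0, 741]) cube([1107, 140, 1873]); }


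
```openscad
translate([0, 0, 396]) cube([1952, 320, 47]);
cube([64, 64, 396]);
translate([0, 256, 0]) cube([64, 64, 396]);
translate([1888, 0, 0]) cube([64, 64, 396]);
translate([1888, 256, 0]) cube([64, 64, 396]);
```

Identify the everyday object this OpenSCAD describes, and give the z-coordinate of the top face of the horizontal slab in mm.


A bench. The seat-top height is 443 mm.

A long slab on four corner posts — a bench. The slab sits at z = 396 with thickness 47, so the top is 396 + 47 = 443 mm.


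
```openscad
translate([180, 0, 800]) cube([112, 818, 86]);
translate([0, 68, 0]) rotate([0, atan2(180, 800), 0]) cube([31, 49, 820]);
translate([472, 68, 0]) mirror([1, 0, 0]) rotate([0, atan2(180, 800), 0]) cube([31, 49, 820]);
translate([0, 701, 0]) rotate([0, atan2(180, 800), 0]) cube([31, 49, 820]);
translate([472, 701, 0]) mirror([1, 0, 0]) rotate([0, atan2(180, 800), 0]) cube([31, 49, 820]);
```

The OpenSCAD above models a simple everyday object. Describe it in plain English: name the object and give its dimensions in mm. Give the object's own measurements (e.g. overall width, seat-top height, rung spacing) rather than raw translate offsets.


A sawhorse. A 112×818×86 mm beam (x, y, z) sits on two A-frame leg pairs. Each pair is two raked legs of 31×49 mm section (49 mm along y) splaying symmetrically in x. Each leg rises 800 mm vertically over 180 mm of horizontal reach and is 820 mm long along its own axis. Every leg's outer bottom edge rests on the floor and its outer top edge meets a bottom edge of the beam — the left legs (tilting toward +x) meet the beam's −x bottom edge, the right legs (their mirror images, tilting toward −x) meet its +x bottom edge — so the leg tops tuck under the beam, the beam's underside is 800 mm above the floor, and the feet are 472 mm apart outside-to-outside with the beam centred between them. The two leg pairs are set in 68 mm from either end of the beam.


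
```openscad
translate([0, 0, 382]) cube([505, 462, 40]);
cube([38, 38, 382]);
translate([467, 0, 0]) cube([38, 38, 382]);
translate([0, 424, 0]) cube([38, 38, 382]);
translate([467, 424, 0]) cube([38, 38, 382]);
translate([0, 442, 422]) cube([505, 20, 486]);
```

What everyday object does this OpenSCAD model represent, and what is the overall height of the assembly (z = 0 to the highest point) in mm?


A chair. The overall height is 908 mm.

A slab on four corner posts with a tall panel at the back — a chair. The seat slab sits at z = 382 with thickness 40, and the 486 mm backrest starts at the seat top, so the overall height is 382 + 40 + 486 = 908 mm.


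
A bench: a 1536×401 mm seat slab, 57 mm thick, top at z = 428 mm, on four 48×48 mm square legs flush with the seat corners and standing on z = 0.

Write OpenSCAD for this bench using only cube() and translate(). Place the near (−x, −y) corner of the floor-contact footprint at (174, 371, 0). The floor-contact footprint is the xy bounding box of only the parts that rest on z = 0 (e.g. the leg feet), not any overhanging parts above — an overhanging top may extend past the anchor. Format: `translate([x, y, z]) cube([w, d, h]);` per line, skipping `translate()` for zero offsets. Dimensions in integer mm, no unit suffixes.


// leg_h = 428 − 57 = 371
translate([174, 371, 371]) cube([1536, 401, 57]);
translate([174, 371, 0]) cube([48, 48, 371]);
translate([174, 724, 0]) cube([48, 48, 371]);
translate([1662, 371, 0]) cube([48, 48, 371]);
translate([1662, 724, 0]) cube([48, 48, 371]);


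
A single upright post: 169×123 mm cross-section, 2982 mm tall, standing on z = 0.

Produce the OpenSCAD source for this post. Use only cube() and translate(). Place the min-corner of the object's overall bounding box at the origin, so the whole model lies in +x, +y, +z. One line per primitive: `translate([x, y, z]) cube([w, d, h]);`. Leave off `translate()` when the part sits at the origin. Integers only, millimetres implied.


cube([169, 123, 2982]);


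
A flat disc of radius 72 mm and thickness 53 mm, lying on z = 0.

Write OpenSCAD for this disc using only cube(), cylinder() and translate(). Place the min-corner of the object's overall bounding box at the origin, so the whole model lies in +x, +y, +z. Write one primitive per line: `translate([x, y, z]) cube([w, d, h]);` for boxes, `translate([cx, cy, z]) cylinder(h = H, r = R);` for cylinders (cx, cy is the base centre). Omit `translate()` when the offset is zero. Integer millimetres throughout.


translate([72, 72, 0]) cylinder(h = 53, r = 72);


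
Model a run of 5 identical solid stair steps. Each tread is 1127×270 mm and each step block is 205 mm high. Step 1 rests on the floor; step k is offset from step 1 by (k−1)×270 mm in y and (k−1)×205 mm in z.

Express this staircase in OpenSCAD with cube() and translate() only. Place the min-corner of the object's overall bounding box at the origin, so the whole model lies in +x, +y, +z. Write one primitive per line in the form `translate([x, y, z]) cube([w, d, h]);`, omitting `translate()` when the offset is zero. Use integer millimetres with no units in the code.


cube([1127, 270, 205]);
translate([0, 270, 205]) cube([1127, 270, 205]);
translate([0, 540, 410]) cube([1127, 270, 205]);
translate([0, 810, 615]) cube([1127, 270, 205]);
translate([0, 1080, 820]) cube([1127, 270, 205]);


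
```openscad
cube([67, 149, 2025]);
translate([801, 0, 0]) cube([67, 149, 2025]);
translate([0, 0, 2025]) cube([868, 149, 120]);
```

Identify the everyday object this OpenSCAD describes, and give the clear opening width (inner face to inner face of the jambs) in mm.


A door frame. The clear opening width is 734 mm.

Two 2025 mm tall posts with a header on top — a door frame. The left jamb is 67 mm wide at x = 0; the right jamb starts at x = 801. The clear opening is 801 − 67 = 734 mm.


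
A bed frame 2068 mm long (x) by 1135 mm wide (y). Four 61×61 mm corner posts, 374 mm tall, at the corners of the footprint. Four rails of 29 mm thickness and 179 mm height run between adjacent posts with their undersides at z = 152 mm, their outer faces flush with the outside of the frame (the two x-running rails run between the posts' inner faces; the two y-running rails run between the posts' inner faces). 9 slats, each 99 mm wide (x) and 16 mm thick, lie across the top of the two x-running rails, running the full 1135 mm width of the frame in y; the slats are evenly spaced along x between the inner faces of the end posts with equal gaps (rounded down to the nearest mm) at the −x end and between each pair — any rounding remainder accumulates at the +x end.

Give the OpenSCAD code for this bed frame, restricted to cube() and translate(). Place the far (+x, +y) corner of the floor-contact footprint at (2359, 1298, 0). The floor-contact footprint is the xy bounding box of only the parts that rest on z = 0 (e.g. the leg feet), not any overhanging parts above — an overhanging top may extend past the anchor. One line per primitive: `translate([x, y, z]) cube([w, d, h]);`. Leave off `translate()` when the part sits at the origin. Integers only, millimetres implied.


translate([291, 163, 0]) cube([61, 61, 374]);
translate([291, 1237, 0]) cube([61, 61, 374]);
translate([2298, 163, 0]) cube([61, 61, 374]);
translate([2298, 1237, 0]) cube([61, 61, 374]);
translate([352, 163, 152]) cube([1946, 29, 179]);
translate([352, 1269, 152]) cube([1946, 29, 179]);
translate([291, 224, 152]) cube([29, 1013, 179]);
translate([2330, 224, 152]) cube([29, 1013, 179]);
translate([457, 163, 331]) cube([99, 1135, 16]);
translate([661, 163, 331]) cube([99, 1135, 16]);
translate([865, 163, 331]) cube([99, 1135, 16]);
translate([1069, 163, 331]) cube([99, 1135, 16]);
translate([1273, 163, 331]) cube([99, 1135, 16]);
translate([1477, 163, 331]) cube([99, 1135, 16]);
translate([1681, 163, 331]) cube([99, 1135, 16]);
translate([1885, 163, 331]) cube([99, 1135, 16]);
translate([2089, 163, 331]) cube([99, 1135, 16]);


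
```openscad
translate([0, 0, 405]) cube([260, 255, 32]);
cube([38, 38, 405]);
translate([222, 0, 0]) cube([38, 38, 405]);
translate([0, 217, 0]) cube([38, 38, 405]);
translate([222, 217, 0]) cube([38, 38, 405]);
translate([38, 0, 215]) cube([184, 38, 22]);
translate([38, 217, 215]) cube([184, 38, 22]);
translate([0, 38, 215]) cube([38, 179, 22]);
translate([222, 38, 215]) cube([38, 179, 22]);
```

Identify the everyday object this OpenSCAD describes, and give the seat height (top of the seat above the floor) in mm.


A stool. The seat height is 437 mm.

A 260×255×32 slab at z = 405 on four corner posts — a stool. The seat top is 405 + 32 = 437 mm.


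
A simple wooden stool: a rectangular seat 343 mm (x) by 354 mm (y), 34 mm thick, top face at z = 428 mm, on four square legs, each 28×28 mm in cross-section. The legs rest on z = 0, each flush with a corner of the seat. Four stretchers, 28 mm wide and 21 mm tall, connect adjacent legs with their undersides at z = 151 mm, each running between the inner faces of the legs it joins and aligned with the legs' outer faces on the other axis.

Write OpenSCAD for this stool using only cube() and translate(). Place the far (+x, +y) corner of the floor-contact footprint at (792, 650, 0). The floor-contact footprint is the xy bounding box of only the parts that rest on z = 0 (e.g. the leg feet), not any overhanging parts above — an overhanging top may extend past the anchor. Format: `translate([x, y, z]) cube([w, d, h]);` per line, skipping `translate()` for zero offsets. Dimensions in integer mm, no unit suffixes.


translate([449, 296, 394]) cube([343, 354, 34]);
translate([449, 296, 0]) cube([28, 28, 394]);
translate([764, 296, 0]) cube([28, 28, 394]);
translate([449, 622, 0]) cube([28, 28, 394]);
translate([764, 622, 0]) cube([28, 28, 394]);
translate([477, 296, 151]) cube([287, 28, 21]);
translate([477, 622, 151]) cube([287, 28, 21]);
translate([449, 324, 151]) cube([28, 298, 21]);
translate([764, 324, 151]) cube([28, 298, 21]);


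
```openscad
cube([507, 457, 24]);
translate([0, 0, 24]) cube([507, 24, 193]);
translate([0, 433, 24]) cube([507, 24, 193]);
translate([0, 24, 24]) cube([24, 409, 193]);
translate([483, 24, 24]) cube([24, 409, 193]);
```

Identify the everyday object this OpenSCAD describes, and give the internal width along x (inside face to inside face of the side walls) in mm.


An open box. The internal width is 459 mm.

A 507×457 base slab with four walls standing on it — an open box. The base is 507 mm wide and the walls are 24 mm thick, so the internal width is 507 − 2 × 24 = 459 mm.


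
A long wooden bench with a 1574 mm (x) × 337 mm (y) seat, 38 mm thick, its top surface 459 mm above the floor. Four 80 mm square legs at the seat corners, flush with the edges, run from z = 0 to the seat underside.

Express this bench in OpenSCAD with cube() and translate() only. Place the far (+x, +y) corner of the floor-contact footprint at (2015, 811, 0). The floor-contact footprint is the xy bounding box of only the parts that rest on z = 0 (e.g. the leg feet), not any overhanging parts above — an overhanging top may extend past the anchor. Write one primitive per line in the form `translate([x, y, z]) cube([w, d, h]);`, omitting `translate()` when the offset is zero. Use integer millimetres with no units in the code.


// leg_h = 459 − 38 = 421
translate([441, 474, 421]) cube([1574, 337, 38]);
translate([441, 474, 0]) cube([80, 80, 421]);
translate([441, 731, 0]) cube([80, 80, 421]);
translate([1935, 474, 0]) cube([80, 80, 421]);
translate([1935, 731, 0]) cube([80, 80, 421]);


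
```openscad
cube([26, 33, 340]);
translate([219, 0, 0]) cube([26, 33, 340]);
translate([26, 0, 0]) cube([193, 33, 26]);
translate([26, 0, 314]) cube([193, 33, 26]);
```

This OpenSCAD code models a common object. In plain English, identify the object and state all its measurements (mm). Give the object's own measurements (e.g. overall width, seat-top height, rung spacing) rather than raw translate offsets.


A rectangular picture frame lying in the x–z plane (depth along y). The opening is 193 mm wide (x) by 288 mm tall (z), surrounded by a border 26 mm wide on all four sides. The frame is 33 mm deep and is made of two full-height vertical stiles with two horizontal rails fitted between them.


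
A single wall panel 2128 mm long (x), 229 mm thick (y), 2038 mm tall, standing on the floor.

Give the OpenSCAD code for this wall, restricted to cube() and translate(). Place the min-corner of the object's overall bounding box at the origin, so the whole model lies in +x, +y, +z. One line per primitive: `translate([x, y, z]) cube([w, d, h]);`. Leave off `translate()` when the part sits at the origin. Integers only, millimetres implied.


cube([2128, 229, 2038]);


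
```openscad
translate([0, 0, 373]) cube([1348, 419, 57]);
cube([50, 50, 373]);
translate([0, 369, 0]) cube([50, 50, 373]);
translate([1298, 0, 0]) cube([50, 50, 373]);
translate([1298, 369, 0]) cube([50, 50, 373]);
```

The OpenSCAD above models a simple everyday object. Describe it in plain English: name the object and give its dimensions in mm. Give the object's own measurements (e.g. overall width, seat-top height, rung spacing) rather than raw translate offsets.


A long wooden bench with a 1348 mm (x) × 419 mm (y) seat, 57 mm thick, its top surface 430 mm above the floor. Four 50 mm square legs at the seat corners, flush with the edges, run from z = 0 to the seat underside.


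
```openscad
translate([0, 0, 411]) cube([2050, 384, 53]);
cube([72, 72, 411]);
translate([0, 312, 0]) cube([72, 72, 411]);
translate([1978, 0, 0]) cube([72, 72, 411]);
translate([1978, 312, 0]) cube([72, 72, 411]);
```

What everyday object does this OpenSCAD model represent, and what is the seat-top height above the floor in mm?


A bench. The seat-top height is 464 mm.

A long slab on four corner posts — a bench. The slab sits at z = 411 with thickness 53, so the top is 411 + 53 = 464 mm.


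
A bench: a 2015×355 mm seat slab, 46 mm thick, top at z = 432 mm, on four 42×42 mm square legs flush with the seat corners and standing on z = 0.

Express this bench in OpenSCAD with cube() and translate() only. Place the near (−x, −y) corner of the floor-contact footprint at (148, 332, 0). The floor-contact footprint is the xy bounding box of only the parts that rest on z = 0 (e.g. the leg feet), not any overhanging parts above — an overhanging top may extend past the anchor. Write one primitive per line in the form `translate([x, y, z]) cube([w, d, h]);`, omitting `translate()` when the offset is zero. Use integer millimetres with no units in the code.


// leg_h = 432 − 46 = 386
translate([148, 332, 386]) cube([2015, 355, 46]);
translate([148, 332, 0]) cube([42, 42, 386]);
translate([148, 645, 0]) cube([42, 42, 386]);
translate([2121, 332, 0]) cube([42, 42, 386]);
translate([2121, 645, 0]) cube([42, 42, 386]);


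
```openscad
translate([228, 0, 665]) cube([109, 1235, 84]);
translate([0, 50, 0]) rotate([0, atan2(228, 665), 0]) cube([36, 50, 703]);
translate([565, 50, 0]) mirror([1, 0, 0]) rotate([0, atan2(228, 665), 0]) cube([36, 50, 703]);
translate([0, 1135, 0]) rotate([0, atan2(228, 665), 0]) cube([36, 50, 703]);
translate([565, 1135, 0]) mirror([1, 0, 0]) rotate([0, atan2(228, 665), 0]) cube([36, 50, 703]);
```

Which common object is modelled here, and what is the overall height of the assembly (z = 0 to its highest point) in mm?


A sawhorse. The overall height is 749 mm.

A beam across two mirrored pairs of raked legs — a sawhorse. The beam's underside is at z = 665 (matching the legs' vertical rise in atan2(228, 665)) and the beam is 84 mm tall, so its top is at 665 + 84 = 749 mm. The raked legs top out at the beam's underside, so that is the highest point.


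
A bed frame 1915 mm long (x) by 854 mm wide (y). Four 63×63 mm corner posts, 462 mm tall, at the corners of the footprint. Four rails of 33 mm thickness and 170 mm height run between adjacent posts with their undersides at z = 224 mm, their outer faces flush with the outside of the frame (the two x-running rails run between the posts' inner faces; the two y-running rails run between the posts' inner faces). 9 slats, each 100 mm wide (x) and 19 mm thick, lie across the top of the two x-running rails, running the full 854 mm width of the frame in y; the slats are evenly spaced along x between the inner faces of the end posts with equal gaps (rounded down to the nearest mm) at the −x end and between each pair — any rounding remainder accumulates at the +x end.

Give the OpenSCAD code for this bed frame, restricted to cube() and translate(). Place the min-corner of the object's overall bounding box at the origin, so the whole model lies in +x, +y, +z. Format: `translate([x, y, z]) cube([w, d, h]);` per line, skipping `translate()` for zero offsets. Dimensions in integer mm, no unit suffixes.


cube([63, 63, 462]);
translate([0, 791, 0]) cube([63, 63, 462]);
translate([1852, 0, 0]) cube([63, 63, 462]);
translate([1852, 791, 0]) cube([63, 63, 462]);
translate([63, 0, 224]) cube([1789, 33, 170]);
translate([63, 821, 224]) cube([1789, 33, 170]);
translate([0, 63, 224]) cube([33, 728, 170]);
translate([1882, 63, 224]) cube([33, 728, 170]);
translate([151, 0, 394]) cube([100, 854, 19]);
translate([339, 0, 394]) cube([100, 854, 19]);
translate([527, 0, 394]) cube([100, 854, 19]);
translate([715, 0, 394]) cube([100, 854, 19]);
translate([903, 0, 394]) cube([100, 854, 19]);
translate([1091, 0, 394]) cube([100, 854, 19]);
translate([1279, 0, 394]) cube([100, 854, 19]);
translate([1467, 0, 394]) cube([100, 854, 19]);
translate([1655, 0, 394]) cube([100, 854, 19]);


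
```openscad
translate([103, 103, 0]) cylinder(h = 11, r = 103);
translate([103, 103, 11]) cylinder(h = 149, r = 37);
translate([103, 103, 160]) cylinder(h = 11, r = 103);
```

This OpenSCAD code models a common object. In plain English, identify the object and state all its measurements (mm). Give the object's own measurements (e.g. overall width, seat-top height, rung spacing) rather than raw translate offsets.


A spool: two coaxial disc flanges of radius 103 mm and thickness 11 mm, joined by a core cylinder of radius 37 mm and height 149 mm. The lower flange rests on z = 0 and the three cylinders share a vertical axis.


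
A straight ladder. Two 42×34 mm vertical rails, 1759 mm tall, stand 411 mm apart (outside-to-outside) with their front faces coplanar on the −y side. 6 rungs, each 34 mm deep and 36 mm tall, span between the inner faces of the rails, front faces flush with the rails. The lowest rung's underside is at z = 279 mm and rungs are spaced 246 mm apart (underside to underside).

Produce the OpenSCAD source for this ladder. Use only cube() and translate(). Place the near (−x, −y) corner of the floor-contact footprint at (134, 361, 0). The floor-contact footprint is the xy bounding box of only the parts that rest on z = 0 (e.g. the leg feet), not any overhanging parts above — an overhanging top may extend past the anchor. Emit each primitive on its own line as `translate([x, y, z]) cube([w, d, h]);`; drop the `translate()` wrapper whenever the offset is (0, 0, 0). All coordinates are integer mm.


// rung span = 411 - 2*42 = 327
// rung[k] z = 279 + k*246
translate([134, 361, 0]) cube([42, 34, 1759]);
translate([503, 361, 0]) cube([42, 34, 1759]);
translate([176, 361, 279]) cube([327, 34, 36]);
translate([176, 361, 525]) cube([327, 34, 36]);
translate([176, 361, 771]) cube([327, 34, 36]);
translate([176, 361, 1017]) cube([327, 34, 36]);
translate([176, 361, 1263]) cube([327, 34, 36]);
translate([176, 361, 1509]) cube([327, 34, 36]);


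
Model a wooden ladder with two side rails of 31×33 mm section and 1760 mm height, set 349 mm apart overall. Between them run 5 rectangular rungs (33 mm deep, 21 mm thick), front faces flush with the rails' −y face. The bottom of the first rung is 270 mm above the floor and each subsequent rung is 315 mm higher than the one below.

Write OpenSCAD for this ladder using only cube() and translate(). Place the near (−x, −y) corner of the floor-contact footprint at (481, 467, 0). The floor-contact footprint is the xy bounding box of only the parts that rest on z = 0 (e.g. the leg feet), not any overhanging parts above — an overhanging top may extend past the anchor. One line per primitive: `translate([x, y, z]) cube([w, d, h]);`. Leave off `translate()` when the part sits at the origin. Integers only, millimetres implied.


translate([481, 467, 0]) cube([31, 33, 1760]);
translate([799, 467, 0]) cube([31, 33, 1760]);
translate([512, 467, 270]) cube([287, 33, 21]);
translate([512, 467, 585]) cube([287, 33, 21]);
translate([512, 467, 900]) cube([287, 33, 21]);
translate([512, 467, 1215]) cube([287, 33, 21]);
translate([512, 467, 1530]) cube([287, 33, 21]);


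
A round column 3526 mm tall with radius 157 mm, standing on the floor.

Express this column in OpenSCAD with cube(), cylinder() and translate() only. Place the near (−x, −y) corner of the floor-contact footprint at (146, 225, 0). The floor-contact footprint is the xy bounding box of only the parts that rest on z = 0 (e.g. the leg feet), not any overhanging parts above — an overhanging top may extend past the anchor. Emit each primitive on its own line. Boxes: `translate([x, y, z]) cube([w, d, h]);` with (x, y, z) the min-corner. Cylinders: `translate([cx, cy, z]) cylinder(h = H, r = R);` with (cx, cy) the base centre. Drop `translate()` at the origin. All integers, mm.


translate([303, 382, 0]) cylinder(h = 3526, r = 157);


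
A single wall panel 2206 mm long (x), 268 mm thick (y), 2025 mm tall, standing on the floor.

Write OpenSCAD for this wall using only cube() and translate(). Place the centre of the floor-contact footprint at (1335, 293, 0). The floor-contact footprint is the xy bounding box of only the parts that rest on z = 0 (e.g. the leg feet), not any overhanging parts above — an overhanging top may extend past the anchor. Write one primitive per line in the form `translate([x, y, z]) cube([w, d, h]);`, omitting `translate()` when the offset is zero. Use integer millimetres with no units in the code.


translate([232, 159, 0]) cube([2206, 268, 2025]);


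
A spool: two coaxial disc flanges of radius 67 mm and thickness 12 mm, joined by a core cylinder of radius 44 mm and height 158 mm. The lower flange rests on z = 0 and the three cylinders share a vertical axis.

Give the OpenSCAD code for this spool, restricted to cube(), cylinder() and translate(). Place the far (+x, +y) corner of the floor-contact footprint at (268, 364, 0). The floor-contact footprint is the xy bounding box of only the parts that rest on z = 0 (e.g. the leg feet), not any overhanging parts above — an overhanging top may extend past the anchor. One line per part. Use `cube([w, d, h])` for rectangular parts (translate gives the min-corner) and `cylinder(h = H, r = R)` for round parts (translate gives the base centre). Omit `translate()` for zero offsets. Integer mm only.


translate([201, 297, 0]) cylinder(h = 12, r = 67);
translate([201, 297, 12]) cylinder(h = 158, r = 44);
translate([201, 297, 170]) cylinder(h = 12, r = 67);


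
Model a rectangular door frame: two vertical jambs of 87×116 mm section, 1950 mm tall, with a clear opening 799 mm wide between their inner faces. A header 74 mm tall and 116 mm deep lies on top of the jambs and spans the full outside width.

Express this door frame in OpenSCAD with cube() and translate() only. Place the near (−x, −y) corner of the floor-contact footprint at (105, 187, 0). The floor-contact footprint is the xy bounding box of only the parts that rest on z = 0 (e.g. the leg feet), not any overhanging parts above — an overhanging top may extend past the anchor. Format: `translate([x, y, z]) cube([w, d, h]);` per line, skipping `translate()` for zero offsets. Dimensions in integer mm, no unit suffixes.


translate([105, 187, 0]) cube([87, 116, 1950]);
translate([991, 187, 0]) cube([87, 116, 1950]);
translate([105, 187, 1950]) cube([973, 116, 74]);


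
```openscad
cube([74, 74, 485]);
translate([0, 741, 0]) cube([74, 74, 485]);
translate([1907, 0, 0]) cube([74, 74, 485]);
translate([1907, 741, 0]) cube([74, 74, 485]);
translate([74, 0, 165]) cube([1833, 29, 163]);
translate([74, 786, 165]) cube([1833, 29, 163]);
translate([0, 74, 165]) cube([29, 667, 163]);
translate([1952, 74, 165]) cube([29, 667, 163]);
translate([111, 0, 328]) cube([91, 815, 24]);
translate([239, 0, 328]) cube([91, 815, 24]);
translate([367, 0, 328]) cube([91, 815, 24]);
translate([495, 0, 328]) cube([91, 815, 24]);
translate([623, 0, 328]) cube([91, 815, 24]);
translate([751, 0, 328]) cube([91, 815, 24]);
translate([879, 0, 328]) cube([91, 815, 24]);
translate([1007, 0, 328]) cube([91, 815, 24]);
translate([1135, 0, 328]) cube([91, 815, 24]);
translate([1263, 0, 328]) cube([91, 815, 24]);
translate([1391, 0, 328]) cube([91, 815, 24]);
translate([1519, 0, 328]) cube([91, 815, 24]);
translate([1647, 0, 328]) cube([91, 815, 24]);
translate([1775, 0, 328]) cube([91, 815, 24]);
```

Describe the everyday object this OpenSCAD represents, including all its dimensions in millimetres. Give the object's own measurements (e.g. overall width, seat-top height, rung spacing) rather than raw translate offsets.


A bed frame 1981 mm long (x) by 815 mm wide (y). Four 74×74 mm corner posts, 485 mm tall, at the corners of the footprint. Four rails of 29 mm thickness and 163 mm height run between adjacent posts with their undersides at z = 165 mm, their outer faces flush with the outside of the frame (the two x-running rails run between the posts' inner faces; the two y-running rails run between the posts' inner faces). 14 slats, each 91 mm wide (x) and 24 mm thick, lie across the top of the two x-running rails, running the full 815 mm width of the frame in y; along x they sit between the end posts with a 37 mm gap after the −x posts and between neighbouring slats, leaving 41 mm before the +x posts.
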